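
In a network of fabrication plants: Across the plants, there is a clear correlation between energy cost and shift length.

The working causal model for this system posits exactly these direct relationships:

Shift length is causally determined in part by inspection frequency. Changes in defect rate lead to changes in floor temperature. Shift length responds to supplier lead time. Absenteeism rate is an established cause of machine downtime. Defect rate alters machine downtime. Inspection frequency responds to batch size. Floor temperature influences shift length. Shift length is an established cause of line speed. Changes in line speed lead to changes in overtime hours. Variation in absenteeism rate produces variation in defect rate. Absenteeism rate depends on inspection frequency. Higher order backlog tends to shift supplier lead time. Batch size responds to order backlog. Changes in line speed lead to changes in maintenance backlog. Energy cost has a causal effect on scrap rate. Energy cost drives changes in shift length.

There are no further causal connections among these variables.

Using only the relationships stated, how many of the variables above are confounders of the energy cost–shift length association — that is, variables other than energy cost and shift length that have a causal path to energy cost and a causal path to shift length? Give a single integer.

No listed variable has a causal path to both energy cost and shift length, so there are no common causes.

0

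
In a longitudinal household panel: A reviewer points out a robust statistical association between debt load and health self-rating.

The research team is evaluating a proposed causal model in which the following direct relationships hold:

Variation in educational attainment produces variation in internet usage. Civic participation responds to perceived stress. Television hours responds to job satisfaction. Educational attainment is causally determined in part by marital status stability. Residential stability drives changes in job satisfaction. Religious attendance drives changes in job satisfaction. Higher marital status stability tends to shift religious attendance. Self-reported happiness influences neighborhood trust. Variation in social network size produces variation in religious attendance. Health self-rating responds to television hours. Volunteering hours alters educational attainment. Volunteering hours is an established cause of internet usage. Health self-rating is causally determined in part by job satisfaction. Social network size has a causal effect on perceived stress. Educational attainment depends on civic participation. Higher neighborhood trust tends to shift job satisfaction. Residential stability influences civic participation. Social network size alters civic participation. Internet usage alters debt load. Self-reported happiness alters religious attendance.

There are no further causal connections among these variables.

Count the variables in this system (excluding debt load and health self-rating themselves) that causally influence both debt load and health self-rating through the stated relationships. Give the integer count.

The common causes are: marital status stability (to debt load via marital status stability → educational attainment → internet usage → debt load; to health self-rating via marital status stability → religious attendance → job satisfaction → health self-rating); residential stability (to debt load via residential stability → civic participation → educational attainment → internet usage → debt load; to health self-rating via residential stability → job satisfaction → health self-rating); social network size (to debt load via social network size → civic participation → educational attainment → internet usage → debt load; to health self-rating via social network size → religious attendance → job satisfaction → health self-rating).
Every other variable lacks a causal path to at least one of debt load and health self-rating.

3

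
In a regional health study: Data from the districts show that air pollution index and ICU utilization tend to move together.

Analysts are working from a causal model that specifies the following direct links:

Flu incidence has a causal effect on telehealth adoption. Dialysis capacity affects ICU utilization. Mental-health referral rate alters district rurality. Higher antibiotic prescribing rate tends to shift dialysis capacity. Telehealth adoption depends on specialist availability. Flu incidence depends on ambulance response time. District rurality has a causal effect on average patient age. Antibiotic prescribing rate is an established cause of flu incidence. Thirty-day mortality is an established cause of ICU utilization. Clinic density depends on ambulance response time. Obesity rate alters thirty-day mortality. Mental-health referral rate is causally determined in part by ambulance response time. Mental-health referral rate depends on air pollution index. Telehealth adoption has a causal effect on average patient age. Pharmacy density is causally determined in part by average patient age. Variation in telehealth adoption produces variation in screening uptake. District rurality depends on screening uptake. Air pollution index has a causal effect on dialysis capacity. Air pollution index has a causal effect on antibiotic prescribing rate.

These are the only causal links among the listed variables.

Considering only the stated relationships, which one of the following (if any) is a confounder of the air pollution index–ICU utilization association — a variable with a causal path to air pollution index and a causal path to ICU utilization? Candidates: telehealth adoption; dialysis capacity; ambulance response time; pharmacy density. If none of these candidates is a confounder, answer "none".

None of the listed candidates has causal paths to both air pollution index and ICU utilization in the stated relationships, so none is a common cause.

none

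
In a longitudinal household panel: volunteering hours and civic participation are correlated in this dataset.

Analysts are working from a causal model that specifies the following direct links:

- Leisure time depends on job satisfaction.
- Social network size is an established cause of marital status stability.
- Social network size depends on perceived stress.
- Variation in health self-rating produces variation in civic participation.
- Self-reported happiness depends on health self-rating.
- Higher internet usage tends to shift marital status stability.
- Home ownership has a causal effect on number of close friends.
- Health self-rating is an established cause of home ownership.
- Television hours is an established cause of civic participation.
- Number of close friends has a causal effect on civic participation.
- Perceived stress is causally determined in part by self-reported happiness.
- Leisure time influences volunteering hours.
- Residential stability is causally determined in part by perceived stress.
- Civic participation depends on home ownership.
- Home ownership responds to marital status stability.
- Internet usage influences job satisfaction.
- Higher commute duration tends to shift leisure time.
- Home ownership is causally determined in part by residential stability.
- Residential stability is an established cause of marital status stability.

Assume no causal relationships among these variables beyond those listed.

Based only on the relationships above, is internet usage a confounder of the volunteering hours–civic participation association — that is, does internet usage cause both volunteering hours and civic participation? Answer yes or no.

yes

Internet usage has a causal path to volunteering hours (internet usage → job satisfaction → leisure time → volunteering hours) and to civic participation (internet usage → marital status stability → home ownership → civic participation), so it is a common cause of both — a confounder.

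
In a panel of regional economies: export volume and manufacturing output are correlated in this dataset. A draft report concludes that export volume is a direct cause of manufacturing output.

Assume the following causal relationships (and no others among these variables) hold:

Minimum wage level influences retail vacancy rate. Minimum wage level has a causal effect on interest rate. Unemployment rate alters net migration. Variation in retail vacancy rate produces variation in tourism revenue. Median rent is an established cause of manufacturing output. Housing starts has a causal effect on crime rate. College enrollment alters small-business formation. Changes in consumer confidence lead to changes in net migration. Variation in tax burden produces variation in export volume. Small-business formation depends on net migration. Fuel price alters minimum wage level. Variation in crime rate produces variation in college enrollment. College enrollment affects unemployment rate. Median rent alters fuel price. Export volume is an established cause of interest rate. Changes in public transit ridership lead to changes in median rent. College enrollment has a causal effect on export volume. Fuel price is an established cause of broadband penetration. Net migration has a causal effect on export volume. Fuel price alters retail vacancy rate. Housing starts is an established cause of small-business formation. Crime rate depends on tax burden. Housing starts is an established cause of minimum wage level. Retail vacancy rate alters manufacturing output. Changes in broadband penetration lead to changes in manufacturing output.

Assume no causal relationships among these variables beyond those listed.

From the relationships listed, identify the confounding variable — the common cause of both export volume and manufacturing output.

housing starts

Housing starts has a causal path to export volume (housing starts → crime rate → college enrollment → export volume) and a separate causal path to manufacturing output (housing starts → minimum wage level → retail vacancy rate → manufacturing output), so it is a common cause of both.
No stated relationship gives export volume a causal route to manufacturing output, so the correlation is explained by the shared upstream cause rather than a direct effect.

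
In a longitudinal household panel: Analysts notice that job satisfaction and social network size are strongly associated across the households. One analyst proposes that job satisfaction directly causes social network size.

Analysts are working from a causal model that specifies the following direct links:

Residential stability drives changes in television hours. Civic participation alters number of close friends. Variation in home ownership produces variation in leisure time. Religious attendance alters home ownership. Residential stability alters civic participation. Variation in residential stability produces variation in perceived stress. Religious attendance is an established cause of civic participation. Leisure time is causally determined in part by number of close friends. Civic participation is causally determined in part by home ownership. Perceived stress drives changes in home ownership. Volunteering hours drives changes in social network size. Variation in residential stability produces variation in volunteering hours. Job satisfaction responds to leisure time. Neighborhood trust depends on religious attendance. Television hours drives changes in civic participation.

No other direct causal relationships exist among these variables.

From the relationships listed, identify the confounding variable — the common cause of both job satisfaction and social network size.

Residential stability has a causal path to job satisfaction (residential stability → civic participation → number of close friends → leisure time → job satisfaction) and a separate causal path to social network size (residential stability → volunteering hours → social network size), so it is a common cause of both.
No stated relationship gives job satisfaction a causal route to social network size, so the correlation is explained by the shared upstream cause rather than a direct effect.

residential stability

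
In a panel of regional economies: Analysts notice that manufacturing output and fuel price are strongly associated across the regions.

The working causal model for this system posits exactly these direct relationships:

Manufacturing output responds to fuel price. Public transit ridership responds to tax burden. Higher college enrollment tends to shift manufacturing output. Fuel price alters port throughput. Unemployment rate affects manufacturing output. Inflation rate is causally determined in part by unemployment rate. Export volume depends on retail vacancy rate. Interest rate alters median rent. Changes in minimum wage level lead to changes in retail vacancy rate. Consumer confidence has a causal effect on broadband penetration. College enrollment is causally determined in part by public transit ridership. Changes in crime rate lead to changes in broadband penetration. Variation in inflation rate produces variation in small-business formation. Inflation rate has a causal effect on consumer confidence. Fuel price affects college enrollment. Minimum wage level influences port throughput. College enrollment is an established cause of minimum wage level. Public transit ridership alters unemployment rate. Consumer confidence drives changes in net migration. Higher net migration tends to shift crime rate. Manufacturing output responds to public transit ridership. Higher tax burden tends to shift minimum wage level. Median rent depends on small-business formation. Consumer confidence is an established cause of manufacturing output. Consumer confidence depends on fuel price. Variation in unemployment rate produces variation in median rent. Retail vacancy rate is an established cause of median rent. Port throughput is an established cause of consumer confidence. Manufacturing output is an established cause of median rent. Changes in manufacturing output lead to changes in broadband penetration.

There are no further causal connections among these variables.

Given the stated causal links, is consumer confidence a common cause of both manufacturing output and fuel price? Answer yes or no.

Consumer confidence has no stated causal path to fuel price. A confounder must cause both variables, so consumer confidence does not qualify.

no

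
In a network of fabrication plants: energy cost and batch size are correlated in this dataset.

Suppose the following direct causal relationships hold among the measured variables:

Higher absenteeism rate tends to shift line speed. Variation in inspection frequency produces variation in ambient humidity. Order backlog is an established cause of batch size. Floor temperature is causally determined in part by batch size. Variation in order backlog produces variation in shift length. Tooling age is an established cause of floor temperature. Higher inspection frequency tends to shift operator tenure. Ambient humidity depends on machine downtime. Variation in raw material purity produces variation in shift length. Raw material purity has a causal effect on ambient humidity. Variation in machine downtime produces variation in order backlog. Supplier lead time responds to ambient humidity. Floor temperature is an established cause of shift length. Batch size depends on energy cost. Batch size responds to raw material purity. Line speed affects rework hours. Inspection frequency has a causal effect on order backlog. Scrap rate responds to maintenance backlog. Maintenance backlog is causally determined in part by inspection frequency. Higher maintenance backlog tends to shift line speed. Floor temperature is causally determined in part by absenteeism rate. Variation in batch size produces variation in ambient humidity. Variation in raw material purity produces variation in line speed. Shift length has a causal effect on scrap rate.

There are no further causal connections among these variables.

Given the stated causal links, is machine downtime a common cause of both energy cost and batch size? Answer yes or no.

no

Machine downtime has no stated causal path to energy cost. A confounder must cause both variables, so machine downtime does not qualify.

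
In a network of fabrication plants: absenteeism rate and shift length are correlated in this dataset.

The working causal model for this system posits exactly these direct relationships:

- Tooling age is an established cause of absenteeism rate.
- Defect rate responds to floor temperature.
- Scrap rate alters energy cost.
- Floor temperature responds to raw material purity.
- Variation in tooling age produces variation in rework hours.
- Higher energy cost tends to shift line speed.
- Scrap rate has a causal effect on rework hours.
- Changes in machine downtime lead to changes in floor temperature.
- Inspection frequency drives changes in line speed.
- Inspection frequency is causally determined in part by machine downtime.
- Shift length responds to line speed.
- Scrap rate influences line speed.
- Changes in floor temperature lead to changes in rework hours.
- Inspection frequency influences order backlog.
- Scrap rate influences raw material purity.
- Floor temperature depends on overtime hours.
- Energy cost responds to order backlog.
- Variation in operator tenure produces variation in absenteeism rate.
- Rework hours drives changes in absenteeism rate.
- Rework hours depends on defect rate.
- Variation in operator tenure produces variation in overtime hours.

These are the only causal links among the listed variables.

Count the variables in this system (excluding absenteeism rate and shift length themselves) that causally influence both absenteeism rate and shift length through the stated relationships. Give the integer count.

The common causes are: machine downtime (to absenteeism rate via machine downtime → floor temperature → rework hours → absenteeism rate; to shift length via machine downtime → inspection frequency → line speed → shift length); scrap rate (to absenteeism rate via scrap rate → rework hours → absenteeism rate; to shift length via scrap rate → line speed → shift length).
Every other variable lacks a causal path to at least one of absenteeism rate and shift length.

2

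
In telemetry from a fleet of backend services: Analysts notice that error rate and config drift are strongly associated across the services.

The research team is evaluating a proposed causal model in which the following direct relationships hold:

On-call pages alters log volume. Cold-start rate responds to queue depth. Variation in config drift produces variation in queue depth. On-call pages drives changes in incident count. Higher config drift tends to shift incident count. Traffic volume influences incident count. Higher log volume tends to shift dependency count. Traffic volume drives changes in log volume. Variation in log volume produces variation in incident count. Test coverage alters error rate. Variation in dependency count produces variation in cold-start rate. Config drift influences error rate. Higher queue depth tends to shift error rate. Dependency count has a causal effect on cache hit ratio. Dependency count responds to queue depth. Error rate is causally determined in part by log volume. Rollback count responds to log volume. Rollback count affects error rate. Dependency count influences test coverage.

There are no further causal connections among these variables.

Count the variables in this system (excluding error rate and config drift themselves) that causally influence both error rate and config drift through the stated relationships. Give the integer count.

0

No listed variable has a causal path to both error rate and config drift, so there are no common causes.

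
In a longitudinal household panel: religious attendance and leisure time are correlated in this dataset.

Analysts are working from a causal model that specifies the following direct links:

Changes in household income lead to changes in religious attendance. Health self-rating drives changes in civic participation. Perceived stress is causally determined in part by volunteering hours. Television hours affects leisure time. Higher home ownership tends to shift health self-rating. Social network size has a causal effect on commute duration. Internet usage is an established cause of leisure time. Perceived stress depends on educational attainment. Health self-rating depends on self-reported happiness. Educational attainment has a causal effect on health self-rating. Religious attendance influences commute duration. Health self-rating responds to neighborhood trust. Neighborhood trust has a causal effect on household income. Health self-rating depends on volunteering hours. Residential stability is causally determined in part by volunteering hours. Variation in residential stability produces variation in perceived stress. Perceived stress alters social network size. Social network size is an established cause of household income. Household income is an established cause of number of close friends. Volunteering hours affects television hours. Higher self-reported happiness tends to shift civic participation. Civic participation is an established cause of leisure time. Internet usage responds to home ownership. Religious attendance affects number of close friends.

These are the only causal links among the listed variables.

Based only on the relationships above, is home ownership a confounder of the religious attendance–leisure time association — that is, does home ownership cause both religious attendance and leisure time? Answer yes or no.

Home ownership has no stated causal path to religious attendance. A confounder must cause both variables, so home ownership does not qualify.

no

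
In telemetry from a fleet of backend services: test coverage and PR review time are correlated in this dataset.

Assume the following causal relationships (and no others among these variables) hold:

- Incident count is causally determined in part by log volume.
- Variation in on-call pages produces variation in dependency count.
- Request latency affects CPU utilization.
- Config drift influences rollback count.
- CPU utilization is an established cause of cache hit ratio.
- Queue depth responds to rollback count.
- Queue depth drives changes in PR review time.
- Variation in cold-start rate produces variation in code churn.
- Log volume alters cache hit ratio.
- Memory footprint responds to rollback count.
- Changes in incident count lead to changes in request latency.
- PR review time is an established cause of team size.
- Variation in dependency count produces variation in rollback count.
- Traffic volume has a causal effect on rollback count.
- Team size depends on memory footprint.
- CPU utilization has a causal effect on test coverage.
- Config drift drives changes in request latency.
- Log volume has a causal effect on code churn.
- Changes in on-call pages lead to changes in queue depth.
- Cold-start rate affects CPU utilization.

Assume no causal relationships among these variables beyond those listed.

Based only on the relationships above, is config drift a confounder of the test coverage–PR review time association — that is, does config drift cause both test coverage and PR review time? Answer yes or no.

yes

Config drift has a causal path to test coverage (config drift → request latency → CPU utilization → test coverage) and to PR review time (config drift → rollback count → queue depth → PR review time), so it is a common cause of both — a confounder.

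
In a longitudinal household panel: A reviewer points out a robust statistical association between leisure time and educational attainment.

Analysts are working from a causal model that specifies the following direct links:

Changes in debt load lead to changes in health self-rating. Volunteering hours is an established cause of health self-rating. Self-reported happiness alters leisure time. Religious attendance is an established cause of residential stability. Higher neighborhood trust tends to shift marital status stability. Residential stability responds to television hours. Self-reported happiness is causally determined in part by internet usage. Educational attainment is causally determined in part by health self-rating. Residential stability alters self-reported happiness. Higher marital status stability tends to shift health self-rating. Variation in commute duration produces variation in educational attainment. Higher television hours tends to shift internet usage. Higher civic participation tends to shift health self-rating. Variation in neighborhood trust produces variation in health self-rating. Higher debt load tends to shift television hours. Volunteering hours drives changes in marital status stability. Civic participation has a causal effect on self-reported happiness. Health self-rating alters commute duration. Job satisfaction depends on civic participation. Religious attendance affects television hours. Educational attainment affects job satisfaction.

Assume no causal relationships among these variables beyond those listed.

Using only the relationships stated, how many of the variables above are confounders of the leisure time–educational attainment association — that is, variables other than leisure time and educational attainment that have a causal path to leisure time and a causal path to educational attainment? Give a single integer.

The common causes are: civic participation (to leisure time via civic participation → self-reported happiness → leisure time; to educational attainment via civic participation → health self-rating → educational attainment); debt load (to leisure time via debt load → television hours → residential stability → self-reported happiness → leisure time; to educational attainment via debt load → health self-rating → educational attainment).
Every other variable lacks a causal path to at least one of leisure time and educational attainment.

2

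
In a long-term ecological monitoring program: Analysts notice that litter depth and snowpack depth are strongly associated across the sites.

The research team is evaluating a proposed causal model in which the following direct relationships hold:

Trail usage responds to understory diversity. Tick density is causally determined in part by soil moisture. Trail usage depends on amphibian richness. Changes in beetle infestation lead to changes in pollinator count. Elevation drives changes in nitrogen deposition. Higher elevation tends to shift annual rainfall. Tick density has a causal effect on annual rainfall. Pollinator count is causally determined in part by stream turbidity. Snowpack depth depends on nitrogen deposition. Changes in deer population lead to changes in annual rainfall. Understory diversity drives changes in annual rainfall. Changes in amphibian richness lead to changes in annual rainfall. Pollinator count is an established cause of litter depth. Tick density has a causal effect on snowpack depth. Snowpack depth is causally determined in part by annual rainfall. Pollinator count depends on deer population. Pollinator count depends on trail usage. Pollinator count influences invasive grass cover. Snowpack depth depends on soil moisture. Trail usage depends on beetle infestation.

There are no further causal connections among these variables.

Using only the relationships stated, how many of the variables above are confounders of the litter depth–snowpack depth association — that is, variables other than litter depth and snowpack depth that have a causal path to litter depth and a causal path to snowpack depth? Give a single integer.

3

The common causes are: amphibian richness (to litter depth via amphibian richness → trail usage → pollinator count → litter depth; to snowpack depth via amphibian richness → annual rainfall → snowpack depth); deer population (to litter depth via deer population → pollinator count → litter depth; to snowpack depth via deer population → annual rainfall → snowpack depth); understory diversity (to litter depth via understory diversity → trail usage → pollinator count → litter depth; to snowpack depth via understory diversity → annual rainfall → snowpack depth).
Every other variable lacks a causal path to at least one of litter depth and snowpack depth.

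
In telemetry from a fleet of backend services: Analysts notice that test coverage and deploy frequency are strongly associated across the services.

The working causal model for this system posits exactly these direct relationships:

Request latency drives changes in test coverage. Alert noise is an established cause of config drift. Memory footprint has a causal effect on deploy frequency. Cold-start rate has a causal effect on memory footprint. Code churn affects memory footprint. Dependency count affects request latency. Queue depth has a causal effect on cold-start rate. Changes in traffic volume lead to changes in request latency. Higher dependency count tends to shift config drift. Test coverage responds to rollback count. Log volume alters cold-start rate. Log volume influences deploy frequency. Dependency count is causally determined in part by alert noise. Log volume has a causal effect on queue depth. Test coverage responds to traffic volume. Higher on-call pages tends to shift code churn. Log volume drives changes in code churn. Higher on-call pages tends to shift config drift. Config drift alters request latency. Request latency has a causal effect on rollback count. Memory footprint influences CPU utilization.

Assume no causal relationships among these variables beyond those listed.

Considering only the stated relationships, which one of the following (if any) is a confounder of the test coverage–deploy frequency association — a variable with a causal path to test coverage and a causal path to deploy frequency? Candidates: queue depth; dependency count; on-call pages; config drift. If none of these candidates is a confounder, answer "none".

On-call pages causes test coverage (on-call pages → config drift → request latency → test coverage) and also causes deploy frequency (on-call pages → code churn → memory footprint → deploy frequency); it is a common cause of both.
Each of the other candidates lacks a causal path to at least one of test coverage and deploy frequency, so they do not confound the relationship.

on-call pages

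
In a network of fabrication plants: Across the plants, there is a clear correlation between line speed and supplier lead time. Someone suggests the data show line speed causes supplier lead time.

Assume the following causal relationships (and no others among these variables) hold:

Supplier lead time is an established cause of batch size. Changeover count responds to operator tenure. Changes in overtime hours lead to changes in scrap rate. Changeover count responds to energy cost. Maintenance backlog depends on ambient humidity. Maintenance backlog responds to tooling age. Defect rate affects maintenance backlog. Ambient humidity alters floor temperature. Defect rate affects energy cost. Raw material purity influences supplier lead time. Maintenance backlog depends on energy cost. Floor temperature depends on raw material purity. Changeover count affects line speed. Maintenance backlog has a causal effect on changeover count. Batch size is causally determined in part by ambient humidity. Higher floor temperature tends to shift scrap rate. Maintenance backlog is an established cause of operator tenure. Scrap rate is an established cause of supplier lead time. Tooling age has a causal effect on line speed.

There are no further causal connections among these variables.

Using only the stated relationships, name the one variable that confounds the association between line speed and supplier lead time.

Ambient humidity has a causal path to line speed (ambient humidity → maintenance backlog → changeover count → line speed) and a separate causal path to supplier lead time (ambient humidity → floor temperature → scrap rate → supplier lead time), so it is a common cause of both.
No stated relationship gives line speed a causal route to supplier lead time, so the correlation is explained by the shared upstream cause rather than a direct effect.

ambient humidity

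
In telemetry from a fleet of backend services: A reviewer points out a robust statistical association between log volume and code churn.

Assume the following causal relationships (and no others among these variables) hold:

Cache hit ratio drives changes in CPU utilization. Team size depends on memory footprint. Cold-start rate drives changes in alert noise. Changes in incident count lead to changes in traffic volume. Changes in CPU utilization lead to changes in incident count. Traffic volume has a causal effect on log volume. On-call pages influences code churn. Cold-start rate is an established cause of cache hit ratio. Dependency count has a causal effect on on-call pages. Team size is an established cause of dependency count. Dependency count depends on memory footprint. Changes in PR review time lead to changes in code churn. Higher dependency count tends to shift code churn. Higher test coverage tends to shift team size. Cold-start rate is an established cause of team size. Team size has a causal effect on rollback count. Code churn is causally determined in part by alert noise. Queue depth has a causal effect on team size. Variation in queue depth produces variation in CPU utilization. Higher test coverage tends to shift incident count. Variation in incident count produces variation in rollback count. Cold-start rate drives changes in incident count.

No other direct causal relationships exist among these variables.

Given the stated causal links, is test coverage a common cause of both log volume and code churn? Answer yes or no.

Test coverage has a causal path to log volume (test coverage → incident count → traffic volume → log volume) and to code churn (test coverage → team size → dependency count → code churn), so it is a common cause of both — a confounder.

yes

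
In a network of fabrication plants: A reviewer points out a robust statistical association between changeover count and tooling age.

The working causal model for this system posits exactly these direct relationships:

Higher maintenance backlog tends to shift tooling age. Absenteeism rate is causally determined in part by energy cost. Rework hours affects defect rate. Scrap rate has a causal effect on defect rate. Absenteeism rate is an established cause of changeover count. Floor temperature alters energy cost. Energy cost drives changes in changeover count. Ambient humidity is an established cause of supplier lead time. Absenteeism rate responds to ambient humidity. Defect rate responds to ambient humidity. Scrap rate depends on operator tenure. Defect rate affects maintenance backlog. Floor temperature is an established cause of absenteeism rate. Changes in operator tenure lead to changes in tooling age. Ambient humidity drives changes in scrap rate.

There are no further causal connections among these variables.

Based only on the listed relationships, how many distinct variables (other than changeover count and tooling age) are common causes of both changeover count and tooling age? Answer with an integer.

The common causes are: ambient humidity (to changeover count via ambient humidity → absenteeism rate → changeover count; to tooling age via ambient humidity → defect rate → maintenance backlog → tooling age).
Every other variable lacks a causal path to at least one of changeover count and tooling age.

1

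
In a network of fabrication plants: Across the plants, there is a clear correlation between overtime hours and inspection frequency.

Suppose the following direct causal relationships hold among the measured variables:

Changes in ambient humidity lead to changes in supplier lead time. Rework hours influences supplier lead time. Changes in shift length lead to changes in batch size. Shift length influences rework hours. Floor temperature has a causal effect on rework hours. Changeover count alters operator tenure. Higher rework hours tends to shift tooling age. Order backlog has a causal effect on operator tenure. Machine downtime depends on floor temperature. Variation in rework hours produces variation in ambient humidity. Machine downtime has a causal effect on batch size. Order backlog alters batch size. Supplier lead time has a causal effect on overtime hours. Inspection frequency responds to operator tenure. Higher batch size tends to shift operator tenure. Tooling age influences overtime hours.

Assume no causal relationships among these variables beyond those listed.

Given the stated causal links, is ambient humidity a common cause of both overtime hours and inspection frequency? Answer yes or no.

no

Ambient humidity has no stated causal path to inspection frequency. A confounder must cause both variables, so ambient humidity does not qualify.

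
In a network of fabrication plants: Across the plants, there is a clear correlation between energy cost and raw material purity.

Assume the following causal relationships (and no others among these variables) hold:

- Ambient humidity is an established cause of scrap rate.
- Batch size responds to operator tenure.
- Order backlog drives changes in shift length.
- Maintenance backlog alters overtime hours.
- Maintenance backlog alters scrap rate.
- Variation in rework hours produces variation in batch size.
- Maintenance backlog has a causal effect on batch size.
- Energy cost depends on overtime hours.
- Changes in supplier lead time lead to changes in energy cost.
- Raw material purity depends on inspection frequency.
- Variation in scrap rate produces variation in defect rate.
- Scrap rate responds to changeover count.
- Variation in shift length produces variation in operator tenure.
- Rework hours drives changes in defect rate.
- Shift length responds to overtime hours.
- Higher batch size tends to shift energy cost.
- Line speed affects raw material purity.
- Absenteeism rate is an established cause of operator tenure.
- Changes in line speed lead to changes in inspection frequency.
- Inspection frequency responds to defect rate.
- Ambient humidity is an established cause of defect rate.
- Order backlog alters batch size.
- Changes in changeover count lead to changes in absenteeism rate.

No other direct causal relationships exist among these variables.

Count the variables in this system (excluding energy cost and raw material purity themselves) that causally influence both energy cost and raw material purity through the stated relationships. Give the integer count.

3

The common causes are: changeover count (to energy cost via changeover count → absenteeism rate → operator tenure → batch size → energy cost; to raw material purity via changeover count → scrap rate → defect rate → inspection frequency → raw material purity); maintenance backlog (to energy cost via maintenance backlog → overtime hours → energy cost; to raw material purity via maintenance backlog → scrap rate → defect rate → inspection frequency → raw material purity); rework hours (to energy cost via rework hours → batch size → energy cost; to raw material purity via rework hours → defect rate → inspection frequency → raw material purity).
Every other variable lacks a causal path to at least one of energy cost and raw material purity.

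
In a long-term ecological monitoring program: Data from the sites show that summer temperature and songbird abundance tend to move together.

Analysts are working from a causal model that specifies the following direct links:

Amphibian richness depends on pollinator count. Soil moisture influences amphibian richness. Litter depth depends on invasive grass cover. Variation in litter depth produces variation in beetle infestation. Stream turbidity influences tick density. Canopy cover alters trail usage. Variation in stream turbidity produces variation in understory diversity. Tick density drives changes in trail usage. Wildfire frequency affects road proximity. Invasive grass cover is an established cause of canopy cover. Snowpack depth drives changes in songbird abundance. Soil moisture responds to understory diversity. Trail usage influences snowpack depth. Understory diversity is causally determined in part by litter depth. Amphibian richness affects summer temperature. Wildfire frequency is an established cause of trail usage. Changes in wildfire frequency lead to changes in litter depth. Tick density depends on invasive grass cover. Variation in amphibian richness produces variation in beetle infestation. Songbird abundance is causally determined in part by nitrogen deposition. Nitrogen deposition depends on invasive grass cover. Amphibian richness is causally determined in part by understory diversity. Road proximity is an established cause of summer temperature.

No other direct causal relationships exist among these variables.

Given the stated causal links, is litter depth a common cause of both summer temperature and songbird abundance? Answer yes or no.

no

Litter depth has no stated causal path to songbird abundance. A confounder must cause both variables, so litter depth does not qualify.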